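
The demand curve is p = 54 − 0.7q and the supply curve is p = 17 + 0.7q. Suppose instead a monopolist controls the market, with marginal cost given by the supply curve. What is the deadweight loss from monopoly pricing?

54.33

Competitive equilibrium: 54 − 0.7q = 17 + 0.7q → q* = 26.4286, p* = 35.5.
Marginal revenue: MR = 54 − 1.4q. Set MR = MC: 54 − 1.4q = 17 + 0.7q → q_m = 17.619.
Price p_m = 54 − 0.7·17.619 = 41.6667; MC(q_m) = 17 + 0.7·17.619 = 29.3333.
Competitive q* = 26.4286, so Δq = 8.8096; wedge = 41.6667 − 29.3333 = 12.3334.
The triangle = ½ × 8.8096 × 12.3334 = 54.33.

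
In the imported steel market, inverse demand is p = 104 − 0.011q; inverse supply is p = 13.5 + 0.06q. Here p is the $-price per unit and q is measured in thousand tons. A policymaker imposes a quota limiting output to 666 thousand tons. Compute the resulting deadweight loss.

$13151.05 thousand

Competitive equilibrium: 104 − 0.011q = 13.5 + 0.06q → q* = 1274.64789, p* = 89.97887.
At q = 666: demand price = 104 − 0.011·666 = 96.674; supply price = 13.5 + 0.06·666 = 53.46.
Δq = 1274.64789 − 666 = 608.64789; wedge = 96.674 − 53.46 = 43.214.
The triangle = ½ × 608.64789 × 43.214 = $13151.05 thousand.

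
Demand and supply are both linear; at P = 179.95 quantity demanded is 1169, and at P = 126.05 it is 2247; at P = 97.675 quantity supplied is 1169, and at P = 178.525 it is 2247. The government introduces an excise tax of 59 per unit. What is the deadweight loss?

Demand slope = (126.05 − 179.95)/(2247 − 1169) = −0.05, so P = 238.4 − 0.05Q.
Supply slope = (178.525 − 97.675)/(2247 − 1169) = 0.075, so P = 10 + 0.075Q.
Competitive equilibrium: 238.4 − 0.05Q = 10 + 0.075Q → Q* = 1827.2, P* = 147.04.
With the tax, the buyer price exceeds the seller price by 59: (238.4 − 0.05Q) − (10 + 0.075Q) = 59 → Q' = 1355.2.
ΔQ = 1827.2 − 1355.2 = 472; the wedge equals the tax, 59.
DWL = ½ × 472 × 59 = 13924.

13924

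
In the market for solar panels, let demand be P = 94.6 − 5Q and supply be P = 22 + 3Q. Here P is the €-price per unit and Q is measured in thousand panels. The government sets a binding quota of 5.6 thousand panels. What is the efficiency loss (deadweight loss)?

Competitive equilibrium: 94.6 − 5Q = 22 + 3Q → Q* = 9.075, P* = 49.225.
At Q = 5.6: demand price = 94.6 − 5·5.6 = 66.6; supply price = 22 + 3·5.6 = 38.8.
ΔQ = 9.075 − 5.6 = 3.475; wedge = 66.6 − 38.8 = 27.8.
The triangle = ½ × 3.475 × 27.8 = €48.30 thousand.

€48.30 thousand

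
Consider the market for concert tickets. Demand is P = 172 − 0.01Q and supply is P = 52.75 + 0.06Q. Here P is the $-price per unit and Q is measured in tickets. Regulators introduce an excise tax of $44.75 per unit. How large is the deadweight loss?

$14304.02

Competitive equilibrium: 172 − 0.01Q = 52.75 + 0.06Q → Q* = 1703.5714, P* = 154.9643.
With the tax, the buyer price exceeds the seller price by 44.75: (172 − 0.01Q) − (52.75 + 0.06Q) = 44.75 → Q' = 1064.2857.
ΔQ = 1703.5714 − 1064.2857 = 639.2857; the wedge equals the tax, 44.75.
DWL = ½ × 639.2857 × 44.75 = $14304.02.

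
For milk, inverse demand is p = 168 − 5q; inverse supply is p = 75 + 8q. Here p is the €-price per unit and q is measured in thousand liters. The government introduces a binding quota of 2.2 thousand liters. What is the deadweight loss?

€159.51 thousand

Competitive equilibrium: 168 − 5q = 75 + 8q → q* = 7.1538, p* = 132.2308.
At q = 2.2: demand price = 168 − 5·2.2 = 157; supply price = 75 + 8·2.2 = 92.6.
Δq = 7.1538 − 2.2 = 4.9538; wedge = 157 − 92.6 = 64.4.
The triangle = ½ × 4.9538 × 64.4 = €159.51 thousand.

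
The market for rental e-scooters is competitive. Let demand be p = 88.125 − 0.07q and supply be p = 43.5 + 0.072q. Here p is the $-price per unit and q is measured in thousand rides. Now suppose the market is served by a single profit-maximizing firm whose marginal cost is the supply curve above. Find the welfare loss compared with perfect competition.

$764.47 thousand

Competitive equilibrium: 88.125 − 0.07q = 43.5 + 0.072q → q* = 314.2606, p* = 66.1268.
Marginal revenue: MR = 88.125 − 0.14q. Set MR = MC: 88.125 − 0.14q = 43.5 + 0.072q → q_m = 210.4953.
Price p_m = 88.125 − 0.07·210.4953 = 73.3903; MC(q_m) = 43.5 + 0.072·210.4953 = 58.6557.
Competitive q* = 314.2606, so Δq = 103.7653; wedge = 73.3903 − 58.6557 = 14.7346.
Deadweight loss = ½ × 103.7653 × 14.7346 = $764.47 thousand.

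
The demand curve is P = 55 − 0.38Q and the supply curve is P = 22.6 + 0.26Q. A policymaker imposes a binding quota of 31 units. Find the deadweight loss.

Competitive equilibrium: 55 − 0.38Q = 22.6 + 0.26Q → Q* = 50.625, P* = 35.7625.
At Q = 31: demand price = 55 − 0.38·31 = 43.22; supply price = 22.6 + 0.26·31 = 30.66.
ΔQ = 50.625 − 31 = 19.625; wedge = 43.22 − 30.66 = 12.56.
Welfare loss = ½ × 19.625 × 12.56 = 123.245.

123.245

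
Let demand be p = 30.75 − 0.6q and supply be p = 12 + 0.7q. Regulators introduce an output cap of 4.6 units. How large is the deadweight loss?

Competitive equilibrium: 30.75 − 0.6q = 12 + 0.7q → q* = 14.4231, p* = 22.0962.
At q = 4.6: demand price = 30.75 − 0.6·4.6 = 27.99; supply price = 12 + 0.7·4.6 = 15.22.
Δq = 14.4231 − 4.6 = 9.8231; wedge = 27.99 − 15.22 = 12.77.
DWL = ½ × 9.8231 × 12.77 = 62.72.

62.72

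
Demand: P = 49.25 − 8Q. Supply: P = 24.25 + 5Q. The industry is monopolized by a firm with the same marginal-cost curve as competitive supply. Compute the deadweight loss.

Competitive equilibrium: 49.25 − 8Q = 24.25 + 5Q → Q* = 1.9231, P* = 33.8654.
Marginal revenue: MR = 49.25 − 16Q. Set MR = MC: 49.25 − 16Q = 24.25 + 5Q → Q_m = 1.1905.
Price P_m = 49.25 − 8·1.1905 = 39.726; MC(Q_m) = 24.25 + 5·1.1905 = 30.2025.
Competitive Q* = 1.9231, so ΔQ = 0.7326; wedge = 39.726 − 30.2025 = 9.5235.
DWL = ½ × 0.7326 × 9.5235 = 3.49.

3.49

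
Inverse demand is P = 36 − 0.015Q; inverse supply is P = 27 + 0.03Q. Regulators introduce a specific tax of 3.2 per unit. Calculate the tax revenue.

412.44

Competitive equilibrium: 36 − 0.015Q = 27 + 0.03Q → Q* = 200, P* = 33.
With the tax, the buyer price exceeds the seller price by 3.2: (36 − 0.015Q) − (27 + 0.03Q) = 3.2 → Q' = 128.8889.
Tax revenue = 3.2 × 128.8889 = 412.44.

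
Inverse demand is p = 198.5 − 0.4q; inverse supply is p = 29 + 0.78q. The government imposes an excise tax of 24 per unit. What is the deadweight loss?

244.07

Competitive equilibrium: 198.5 − 0.4q = 29 + 0.78q → q* = 143.6441, p* = 141.0424.
With the tax, the buyer price exceeds the seller price by 24: (198.5 − 0.4q) − (29 + 0.78q) = 24 → q' = 123.3051.
Δq = 143.6441 − 123.3051 = 20.339; the wedge equals the tax, 24.
DWL = ½ × 20.339 × 24 = 244.07.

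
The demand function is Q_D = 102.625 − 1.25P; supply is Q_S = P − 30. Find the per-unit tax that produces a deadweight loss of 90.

In inverse form: demand P = 82.1 − 0.8Q, supply P = 30 + Q.
Competitive equilibrium: 82.1 − 0.8Q = 30 + Q → Q* = 28.9444, P* = 58.9444.
A tax t gives ΔQ = t/1.8 and wedge t, so DWL = t²/3.6.
t²/3.6 = 90 → t² = 324 → t = 18.

18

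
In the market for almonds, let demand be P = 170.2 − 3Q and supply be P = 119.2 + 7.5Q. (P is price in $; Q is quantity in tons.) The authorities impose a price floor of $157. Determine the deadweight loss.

Competitive equilibrium: 170.2 − 3Q = 119.2 + 7.5Q → Q* = 4.8571, P* = 155.6286.
At the floor P = 157, quantity demanded = (170.2 − 157)/3 = 4.4.
Sellers' marginal cost at Q' = 4.4: 119.2 + 7.5·4.4 = 152.2.
ΔQ = 4.8571 − 4.4 = 0.4571; wedge = 157 − 152.2 = 4.8.
Welfare loss = ½ × 0.4571 × 4.8 = $1.10.

$1.10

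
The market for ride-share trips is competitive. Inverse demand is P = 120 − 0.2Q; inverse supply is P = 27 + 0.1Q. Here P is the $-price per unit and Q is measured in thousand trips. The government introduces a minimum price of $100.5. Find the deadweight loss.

Competitive equilibrium: 120 − 0.2Q = 27 + 0.1Q → Q* = 310, P* = 58.
At the floor P = 100.5, quantity demanded = (120 − 100.5)/0.2 = 97.5.
Sellers' marginal cost at Q' = 97.5: 27 + 0.1·97.5 = 36.75.
ΔQ = 310 − 97.5 = 212.5; wedge = 100.5 − 36.75 = 63.75.
DWL = ½ × 212.5 × 63.75 = $6773.44 thousand.

$6773.44 thousand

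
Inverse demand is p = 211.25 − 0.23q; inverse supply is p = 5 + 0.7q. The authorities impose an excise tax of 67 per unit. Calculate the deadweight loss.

Competitive equilibrium: 211.25 − 0.23q = 5 + 0.7q → q* = 221.7742, p* = 160.2419.
With the tax, the buyer price exceeds the seller price by 67: (211.25 − 0.23q) − (5 + 0.7q) = 67 → q' = 149.7312.
Δq = 221.7742 − 149.7312 = 72.043; the wedge equals the tax, 67.
DWL = ½ × 72.043 × 67 = 2413.44.

2413.44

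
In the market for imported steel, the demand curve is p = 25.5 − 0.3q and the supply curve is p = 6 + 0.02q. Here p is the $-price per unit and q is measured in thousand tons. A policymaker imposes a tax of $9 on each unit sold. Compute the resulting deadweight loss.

Competitive equilibrium: 25.5 − 0.3q = 6 + 0.02q → q* = 60.9375, p* = 7.2188.
With the tax, the buyer price exceeds the seller price by 9: (25.5 − 0.3q) − (6 + 0.02q) = 9 → q' = 32.8125.
Δq = 60.9375 − 32.8125 = 28.125; the wedge equals the tax, 9.
DWL = ½ × 28.125 × 9 = $126.56 thousand.

$126.56 thousand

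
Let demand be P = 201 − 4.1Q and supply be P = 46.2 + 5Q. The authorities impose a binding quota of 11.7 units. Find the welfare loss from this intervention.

128.34

Competitive equilibrium: 201 − 4.1Q = 46.2 + 5Q → Q* = 17.011, P* = 131.2549.
At Q = 11.7: demand price = 201 − 4.1·11.7 = 153.03; supply price = 46.2 + 5·11.7 = 104.7.
ΔQ = 17.011 − 11.7 = 5.311; wedge = 153.03 − 104.7 = 48.33.
Welfare loss = ½ × 5.311 × 48.33 = 128.34.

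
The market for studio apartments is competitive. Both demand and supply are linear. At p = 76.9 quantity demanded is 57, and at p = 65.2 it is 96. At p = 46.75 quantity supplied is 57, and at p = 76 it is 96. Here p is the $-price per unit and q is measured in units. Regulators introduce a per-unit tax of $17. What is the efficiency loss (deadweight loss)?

$137.62

Demand slope = (65.2 − 76.9)/(96 − 57) = −0.3, so p = 94 − 0.3q.
Supply slope = (76 − 46.75)/(96 − 57) = 0.75, so p = 4 + 0.75q.
Competitive equilibrium: 94 − 0.3q = 4 + 0.75q → q* = 85.7143, p* = 68.2857.
With the tax, the buyer price exceeds the seller price by 17: (94 − 0.3q) − (4 + 0.75q) = 17 → q' = 69.5238.
Δq = 85.7143 − 69.5238 = 16.1905; the wedge equals the tax, 17.
Deadweight loss = ½ × 16.1905 × 17 = $137.62.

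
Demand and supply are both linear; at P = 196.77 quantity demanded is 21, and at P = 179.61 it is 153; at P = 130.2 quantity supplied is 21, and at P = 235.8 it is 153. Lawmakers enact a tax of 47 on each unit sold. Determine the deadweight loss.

1187.63

Demand slope = (179.61 − 196.77)/(153 − 21) = −0.13, so P = 199.5 − 0.13Q.
Supply slope = (235.8 − 130.2)/(153 − 21) = 0.8, so P = 113.4 + 0.8Q.
Competitive equilibrium: 199.5 − 0.13Q = 113.4 + 0.8Q → Q* = 92.5806, P* = 187.4645.
With the tax, the buyer price exceeds the seller price by 47: (199.5 − 0.13Q) − (113.4 + 0.8Q) = 47 → Q' = 42.043.
ΔQ = 92.5806 − 42.043 = 50.5376; the wedge equals the tax, 47.
The triangle = ½ × 50.5376 × 47 = 1187.63.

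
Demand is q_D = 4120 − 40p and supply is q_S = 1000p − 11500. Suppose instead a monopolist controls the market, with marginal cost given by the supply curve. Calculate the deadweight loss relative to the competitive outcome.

In inverse form: demand p = 103 − 0.025q, supply p = 11.5 + 0.001q.
Competitive equilibrium: 103 − 0.025q = 11.5 + 0.001q → q* = 3519.23077, p* = 15.01923.
Marginal revenue: MR = 103 − 0.05q. Set MR = MC: 103 − 0.05q = 11.5 + 0.001q → q_m = 1794.11765.
Price p_m = 103 − 0.025·1794.11765 = 58.14706; MC(q_m) = 11.5 + 0.001·1794.11765 = 13.29412.
Competitive q* = 3519.23077, so Δq = 1725.11312; wedge = 58.14706 − 13.29412 = 44.85294.
Welfare loss = ½ × 1725.11312 × 44.85294 = 38688.20.

38688.20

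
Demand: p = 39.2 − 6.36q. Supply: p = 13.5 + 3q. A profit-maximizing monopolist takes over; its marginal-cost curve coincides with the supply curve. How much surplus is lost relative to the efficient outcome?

Competitive equilibrium: 39.2 − 6.36q = 13.5 + 3q → q* = 2.74573, p* = 21.73718.
Marginal revenue: MR = 39.2 − 12.72q. Set MR = MC: 39.2 − 12.72q = 13.5 + 3q → q_m = 1.63486.
Price p_m = 39.2 − 6.36·1.63486 = 28.80229; MC(q_m) = 13.5 + 3·1.63486 = 18.40458.
Competitive q* = 2.74573, so Δq = 1.11087; wedge = 28.80229 − 18.40458 = 10.39771.
Deadweight loss = ½ × 1.11087 × 10.39771 = 5.78.

5.78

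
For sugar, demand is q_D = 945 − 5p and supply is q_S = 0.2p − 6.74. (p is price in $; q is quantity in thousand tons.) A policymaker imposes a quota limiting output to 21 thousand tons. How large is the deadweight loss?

$204.35 thousand

In inverse form: demand p = 189 − 0.2q, supply p = 33.7 + 5q.
Competitive equilibrium: 189 − 0.2q = 33.7 + 5q → q* = 29.8654, p* = 183.0269.
At q = 21: demand price = 189 − 0.2·21 = 184.8; supply price = 33.7 + 5·21 = 138.7.
Δq = 29.8654 − 21 = 8.8654; wedge = 184.8 − 138.7 = 46.1.
Deadweight loss = ½ × 8.8654 × 46.1 = $204.35 thousand.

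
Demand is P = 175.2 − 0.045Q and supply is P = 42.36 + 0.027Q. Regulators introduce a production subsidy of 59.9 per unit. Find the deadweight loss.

24916.74

Competitive equilibrium: 175.2 − 0.045Q = 42.36 + 0.027Q → Q* = 1845, P* = 92.175.
The subsidy lowers effective supply by 59.9: P = 0.027Q − 17.54.
New quantity: 175.2 − 0.045Q = 0.027Q − 17.54 → Q' = 2676.94444.
Overproduction ΔQ = 2676.94444 − 1845 = 831.94444; wedge = subsidy = 59.9.
Deadweight loss = ½ × 831.94444 × 59.9 = 24916.74.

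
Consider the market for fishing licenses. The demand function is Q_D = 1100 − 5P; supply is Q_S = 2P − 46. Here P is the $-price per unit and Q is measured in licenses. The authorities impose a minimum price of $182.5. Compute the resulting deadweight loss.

In inverse form: demand P = 220 − 0.2Q, supply P = 23 + 0.5Q.
Competitive equilibrium: 220 − 0.2Q = 23 + 0.5Q → Q* = 281.4286, P* = 163.7143.
At the floor P = 182.5, quantity demanded = (220 − 182.5)/0.2 = 187.5.
Sellers' marginal cost at Q' = 187.5: 23 + 0.5·187.5 = 116.75.
ΔQ = 281.4286 − 187.5 = 93.9286; wedge = 182.5 − 116.75 = 65.75.
The triangle = ½ × 93.9286 × 65.75 = $3087.90.

$3087.90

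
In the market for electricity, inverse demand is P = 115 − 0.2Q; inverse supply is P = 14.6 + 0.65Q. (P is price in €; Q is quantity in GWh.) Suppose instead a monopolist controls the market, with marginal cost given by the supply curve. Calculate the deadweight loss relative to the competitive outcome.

€215.13

Competitive equilibrium: 115 − 0.2Q = 14.6 + 0.65Q → Q* = 118.1176, P* = 91.3765.
Marginal revenue: MR = 115 − 0.4Q. Set MR = MC: 115 − 0.4Q = 14.6 + 0.65Q → Q_m = 95.619.
Price P_m = 115 − 0.2·95.619 = 95.8762; MC(Q_m) = 14.6 + 0.65·95.619 = 76.7524.
Competitive Q* = 118.1176, so ΔQ = 22.4986; wedge = 95.8762 − 76.7524 = 19.1238.
Deadweight loss = ½ × 22.4986 × 19.1238 = €215.13.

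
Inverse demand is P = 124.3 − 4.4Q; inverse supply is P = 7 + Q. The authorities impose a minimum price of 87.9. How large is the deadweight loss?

Competitive equilibrium: 124.3 − 4.4Q = 7 + Q → Q* = 21.7222, P* = 28.7222.
At the floor P = 87.9, quantity demanded = (124.3 − 87.9)/4.4 = 8.2727.
Sellers' marginal cost at Q' = 8.2727: 7 + 1·8.2727 = 15.2727.
ΔQ = 21.7222 − 8.2727 = 13.4495; wedge = 87.9 − 15.2727 = 72.6273.
Deadweight loss = ½ × 13.4495 × 72.6273 = 488.40.

488.40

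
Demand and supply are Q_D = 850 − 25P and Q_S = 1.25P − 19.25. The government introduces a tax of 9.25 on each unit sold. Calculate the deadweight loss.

In inverse form: demand P = 34 − 0.04Q, supply P = 15.4 + 0.8Q.
Competitive equilibrium: 34 − 0.04Q = 15.4 + 0.8Q → Q* = 22.1429, P* = 33.1143.
With the tax, the buyer price exceeds the seller price by 9.25: (34 − 0.04Q) − (15.4 + 0.8Q) = 9.25 → Q' = 11.131.
ΔQ = 22.1429 − 11.131 = 11.0119; the wedge equals the tax, 9.25.
DWL = ½ × 11.0119 × 9.25 = 50.93.

50.93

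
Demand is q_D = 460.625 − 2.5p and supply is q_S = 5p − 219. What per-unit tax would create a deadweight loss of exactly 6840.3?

In inverse form: demand p = 184.25 − 0.4q, supply p = 43.8 + 0.2q.
Competitive equilibrium: 184.25 − 0.4q = 43.8 + 0.2q → q* = 234.0833, p* = 90.6167.
A tax t gives Δq = t/0.6 and wedge t, so DWL = t²/1.2.
t²/1.2 = 6840.3 → t² = 8208.36 → t = 90.6.

90.6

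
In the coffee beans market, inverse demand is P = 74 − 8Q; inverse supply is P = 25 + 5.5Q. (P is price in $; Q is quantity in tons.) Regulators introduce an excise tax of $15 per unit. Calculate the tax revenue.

$37.78

Competitive equilibrium: 74 − 8Q = 25 + 5.5Q → Q* = 3.6296, P* = 44.963.
With the tax, the buyer price exceeds the seller price by 15: (74 − 8Q) − (25 + 5.5Q) = 15 → Q' = 2.5185.
Tax revenue = 15 × 2.5185 = $37.78.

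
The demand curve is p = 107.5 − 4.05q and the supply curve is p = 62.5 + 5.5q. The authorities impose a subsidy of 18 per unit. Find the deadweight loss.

Competitive equilibrium: 107.5 − 4.05q = 62.5 + 5.5q → q* = 4.712, p* = 88.4162.
The subsidy lowers effective supply by 18: p = 44.5 + 5.5q.
New quantity: 107.5 − 4.05q = 44.5 + 5.5q → q' = 6.5969.
Overproduction Δq = 6.5969 − 4.712 = 1.8849; wedge = subsidy = 18.
Deadweight loss = ½ × 1.8849 × 18 = 16.96.

16.96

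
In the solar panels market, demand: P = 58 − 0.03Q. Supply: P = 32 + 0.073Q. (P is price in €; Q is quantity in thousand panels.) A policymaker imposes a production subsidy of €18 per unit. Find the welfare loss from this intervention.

€1572.82 thousand

Competitive equilibrium: 58 − 0.03Q = 32 + 0.073Q → Q* = 252.4272, P* = 50.4272.
The subsidy lowers effective supply by 18: P = 14 + 0.073Q.
New quantity: 58 − 0.03Q = 14 + 0.073Q → Q' = 427.1845.
Overproduction ΔQ = 427.1845 − 252.4272 = 174.7573; wedge = subsidy = 18.
Deadweight loss = ½ × 174.7573 × 18 = €1572.82 thousand.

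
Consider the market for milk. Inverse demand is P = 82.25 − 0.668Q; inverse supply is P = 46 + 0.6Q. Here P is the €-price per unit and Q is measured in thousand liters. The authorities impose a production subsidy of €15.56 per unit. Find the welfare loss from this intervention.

€95.47 thousand

Competitive equilibrium: 82.25 − 0.668Q = 46 + 0.6Q → Q* = 28.5883, P* = 63.153.
The subsidy lowers effective supply by 15.56: P = 30.44 + 0.6Q.
New quantity: 82.25 − 0.668Q = 30.44 + 0.6Q → Q' = 40.8596.
Overproduction ΔQ = 40.8596 − 28.5883 = 12.2713; wedge = subsidy = 15.56.
DWL = ½ × 12.2713 × 15.56 = €95.47 thousand.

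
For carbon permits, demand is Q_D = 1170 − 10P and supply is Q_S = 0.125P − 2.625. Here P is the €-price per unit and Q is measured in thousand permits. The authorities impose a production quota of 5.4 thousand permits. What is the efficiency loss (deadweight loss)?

In inverse form: demand P = 117 − 0.1Q, supply P = 21 + 8Q.
Competitive equilibrium: 117 − 0.1Q = 21 + 8Q → Q* = 11.8519, P* = 115.8148.
At Q = 5.4: demand price = 117 − 0.1·5.4 = 116.46; supply price = 21 + 8·5.4 = 64.2.
ΔQ = 11.8519 − 5.4 = 6.4519; wedge = 116.46 − 64.2 = 52.26.
The triangle = ½ × 6.4519 × 52.26 = €168.59 thousand.

€168.59 thousand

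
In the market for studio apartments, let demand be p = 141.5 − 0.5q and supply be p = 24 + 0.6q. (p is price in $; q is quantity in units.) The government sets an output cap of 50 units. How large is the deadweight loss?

Competitive equilibrium: 141.5 − 0.5q = 24 + 0.6q → q* = 106.8182, p* = 88.0909.
At q = 50: demand price = 141.5 − 0.5·50 = 116.5; supply price = 24 + 0.6·50 = 54.
Δq = 106.8182 − 50 = 56.8182; wedge = 116.5 − 54 = 62.5.
Deadweight loss = ½ × 56.8182 × 62.5 = $1775.57.

$1775.57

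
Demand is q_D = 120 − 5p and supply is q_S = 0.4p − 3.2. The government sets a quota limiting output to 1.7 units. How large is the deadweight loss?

24.11

In inverse form: demand p = 24 − 0.2q, supply p = 8 + 2.5q.
Competitive equilibrium: 24 − 0.2q = 8 + 2.5q → q* = 5.9259, p* = 22.8148.
At q = 1.7: demand price = 24 − 0.2·1.7 = 23.66; supply price = 8 + 2.5·1.7 = 12.25.
Δq = 5.9259 − 1.7 = 4.2259; wedge = 23.66 − 12.25 = 11.41.
Welfare loss = ½ × 4.2259 × 11.41 = 24.11.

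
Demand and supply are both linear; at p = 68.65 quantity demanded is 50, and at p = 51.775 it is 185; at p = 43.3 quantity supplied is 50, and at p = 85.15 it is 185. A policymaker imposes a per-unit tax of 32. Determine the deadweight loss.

1177.01

Demand slope = (51.775 − 68.65)/(185 − 50) = −0.125, so p = 74.9 − 0.125q.
Supply slope = (85.15 − 43.3)/(185 − 50) = 0.31, so p = 27.8 + 0.31q.
Competitive equilibrium: 74.9 − 0.125q = 27.8 + 0.31q → q* = 108.2759, p* = 61.3655.
With the tax, the buyer price exceeds the seller price by 32: (74.9 − 0.125q) − (27.8 + 0.31q) = 32 → q' = 34.7126.
Δq = 108.2759 − 34.7126 = 73.5633; the wedge equals the tax, 32.
Welfare loss = ½ × 73.5633 × 32 = 1177.01.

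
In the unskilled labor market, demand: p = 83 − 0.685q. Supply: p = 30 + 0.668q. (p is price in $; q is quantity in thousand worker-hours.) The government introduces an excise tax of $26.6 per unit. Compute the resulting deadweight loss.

$261.48 thousand

Competitive equilibrium: 83 − 0.685q = 30 + 0.668q → q* = 39.1722, p* = 56.167.
With the tax, the buyer price exceeds the seller price by 26.6: (83 − 0.685q) − (30 + 0.668q) = 26.6 → q' = 19.5122.
Δq = 39.1722 − 19.5122 = 19.66; the wedge equals the tax, 26.6.
Welfare loss = ½ × 19.66 × 26.6 = $261.48 thousand.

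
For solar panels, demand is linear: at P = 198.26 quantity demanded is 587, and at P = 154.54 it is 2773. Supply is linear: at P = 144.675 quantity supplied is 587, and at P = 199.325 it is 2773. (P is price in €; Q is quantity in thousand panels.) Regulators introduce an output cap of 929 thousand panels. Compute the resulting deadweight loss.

€16209.53 thousand

Demand slope = (154.54 − 198.26)/(2773 − 587) = −0.02, so P = 210 − 0.02Q.
Supply slope = (199.325 − 144.675)/(2773 − 587) = 0.025, so P = 130 + 0.025Q.
Competitive equilibrium: 210 − 0.02Q = 130 + 0.025Q → Q* = 1777.7778, P* = 174.4444.
At Q = 929: demand price = 210 − 0.02·929 = 191.42; supply price = 130 + 0.025·929 = 153.225.
ΔQ = 1777.7778 − 929 = 848.7778; wedge = 191.42 − 153.225 = 38.195.
DWL = ½ × 848.7778 × 38.195 = €16209.53 thousand.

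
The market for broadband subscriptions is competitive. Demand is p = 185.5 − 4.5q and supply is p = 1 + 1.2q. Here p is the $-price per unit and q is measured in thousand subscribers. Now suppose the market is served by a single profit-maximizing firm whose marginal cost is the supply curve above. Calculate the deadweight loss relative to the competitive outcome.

$581.18 thousand

Competitive equilibrium: 185.5 − 4.5q = 1 + 1.2q → q* = 32.3684, p* = 39.8421.
Marginal revenue: MR = 185.5 − 9q. Set MR = MC: 185.5 − 9q = 1 + 1.2q → q_m = 18.0882.
Price p_m = 185.5 − 4.5·18.0882 = 104.1031; MC(q_m) = 1 + 1.2·18.0882 = 22.7058.
Competitive q* = 32.3684, so Δq = 14.2802; wedge = 104.1031 − 22.7058 = 81.3973.
DWL = ½ × 14.2802 × 81.3973 = $581.18 thousand.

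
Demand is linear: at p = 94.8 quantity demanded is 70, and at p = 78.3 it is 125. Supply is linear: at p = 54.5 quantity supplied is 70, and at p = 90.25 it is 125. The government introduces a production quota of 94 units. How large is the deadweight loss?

161.18

Demand slope = (78.3 − 94.8)/(125 − 70) = −0.3, so p = 115.8 − 0.3q.
Supply slope = (90.25 − 54.5)/(125 − 70) = 0.65, so p = 9 + 0.65q.
Competitive equilibrium: 115.8 − 0.3q = 9 + 0.65q → q* = 112.4211, p* = 82.0737.
At q = 94: demand price = 115.8 − 0.3·94 = 87.6; supply price = 9 + 0.65·94 = 70.1.
Δq = 112.4211 − 94 = 18.4211; wedge = 87.6 − 70.1 = 17.5.
Welfare loss = ½ × 18.4211 × 17.5 = 161.18.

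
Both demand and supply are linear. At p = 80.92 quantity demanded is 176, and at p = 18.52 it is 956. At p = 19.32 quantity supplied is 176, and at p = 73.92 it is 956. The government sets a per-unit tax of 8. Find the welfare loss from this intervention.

213.33

Demand slope = (18.52 − 80.92)/(956 − 176) = −0.08, so p = 95 − 0.08q.
Supply slope = (73.92 − 19.32)/(956 − 176) = 0.07, so p = 7 + 0.07q.
Competitive equilibrium: 95 − 0.08q = 7 + 0.07q → q* = 586.6667, p* = 48.0667.
With the tax, the buyer price exceeds the seller price by 8: (95 − 0.08q) − (7 + 0.07q) = 8 → q' = 533.3333.
Δq = 586.6667 − 533.3333 = 53.3334; the wedge equals the tax, 8.
Welfare loss = ½ × 53.3334 × 8 = 213.33.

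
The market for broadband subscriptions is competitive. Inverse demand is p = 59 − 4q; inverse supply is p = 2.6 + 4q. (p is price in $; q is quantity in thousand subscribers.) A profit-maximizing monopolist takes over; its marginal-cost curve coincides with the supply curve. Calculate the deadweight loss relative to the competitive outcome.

Competitive equilibrium: 59 − 4q = 2.6 + 4q → q* = 7.05, p* = 30.8.
Marginal revenue: MR = 59 − 8q. Set MR = MC: 59 − 8q = 2.6 + 4q → q_m = 4.7.
Price p_m = 59 − 4·4.7 = 40.2; MC(q_m) = 2.6 + 4·4.7 = 21.4.
Competitive q* = 7.05, so Δq = 2.35; wedge = 40.2 − 21.4 = 18.8.
Deadweight loss = ½ × 2.35 × 18.8 = $22.09 thousand.

$22.09 thousand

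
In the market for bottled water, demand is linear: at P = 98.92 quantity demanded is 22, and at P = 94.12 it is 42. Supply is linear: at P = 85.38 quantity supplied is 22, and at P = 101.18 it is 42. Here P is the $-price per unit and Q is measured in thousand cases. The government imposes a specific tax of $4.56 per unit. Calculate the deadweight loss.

Demand slope = (94.12 − 98.92)/(42 − 22) = −0.24, so P = 104.2 − 0.24Q.
Supply slope = (101.18 − 85.38)/(42 − 22) = 0.79, so P = 68 + 0.79Q.
Competitive equilibrium: 104.2 − 0.24Q = 68 + 0.79Q → Q* = 35.1456, P* = 95.765.
With the tax, the buyer price exceeds the seller price by 4.56: (104.2 − 0.24Q) − (68 + 0.79Q) = 4.56 → Q' = 30.7184.
ΔQ = 35.1456 − 30.7184 = 4.4272; the wedge equals the tax, 4.56.
DWL = ½ × 4.4272 × 4.56 = $10.09 thousand.

$10.09 thousand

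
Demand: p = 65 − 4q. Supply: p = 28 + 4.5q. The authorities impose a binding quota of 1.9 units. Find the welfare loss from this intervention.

25.57

Competitive equilibrium: 65 − 4q = 28 + 4.5q → q* = 4.3529, p* = 47.5882.
At q = 1.9: demand price = 65 − 4·1.9 = 57.4; supply price = 28 + 4.5·1.9 = 36.55.
Δq = 4.3529 − 1.9 = 2.4529; wedge = 57.4 − 36.55 = 20.85.
DWL = ½ × 2.4529 × 20.85 = 25.57.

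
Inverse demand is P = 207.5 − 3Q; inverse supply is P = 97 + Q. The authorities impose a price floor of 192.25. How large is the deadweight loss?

1016.25

Competitive equilibrium: 207.5 − 3Q = 97 + Q → Q* = 27.625, P* = 124.625.
At the floor P = 192.25, quantity demanded = (207.5 − 192.25)/3 = 5.08333.
Sellers' marginal cost at Q' = 5.08333: 97 + 1·5.08333 = 102.08333.
ΔQ = 27.625 − 5.08333 = 22.54167; wedge = 192.25 − 102.08333 = 90.16667.
DWL = ½ × 22.54167 × 90.16667 = 1016.25.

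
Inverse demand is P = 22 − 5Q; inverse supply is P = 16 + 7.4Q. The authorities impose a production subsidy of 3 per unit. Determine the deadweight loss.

Competitive equilibrium: 22 − 5Q = 16 + 7.4Q → Q* = 0.4839, P* = 19.5806.
The subsidy lowers effective supply by 3: P = 13 + 7.4Q.
New quantity: 22 − 5Q = 13 + 7.4Q → Q' = 0.7258.
Overproduction ΔQ = 0.7258 − 0.4839 = 0.2419; wedge = subsidy = 3.
Deadweight loss = ½ × 0.2419 × 3 = 0.36.

0.36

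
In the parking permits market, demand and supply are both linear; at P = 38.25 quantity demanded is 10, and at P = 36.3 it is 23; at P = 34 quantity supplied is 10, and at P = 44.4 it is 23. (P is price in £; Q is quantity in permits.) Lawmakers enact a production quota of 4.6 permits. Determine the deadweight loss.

Demand slope = (36.3 − 38.25)/(23 − 10) = −0.15, so P = 39.75 − 0.15Q.
Supply slope = (44.4 − 34)/(23 − 10) = 0.8, so P = 26 + 0.8Q.
Competitive equilibrium: 39.75 − 0.15Q = 26 + 0.8Q → Q* = 14.4737, P* = 37.5789.
At Q = 4.6: demand price = 39.75 − 0.15·4.6 = 39.06; supply price = 26 + 0.8·4.6 = 29.68.
ΔQ = 14.4737 − 4.6 = 9.8737; wedge = 39.06 − 29.68 = 9.38.
Welfare loss = ½ × 9.8737 × 9.38 = £46.31.

£46.31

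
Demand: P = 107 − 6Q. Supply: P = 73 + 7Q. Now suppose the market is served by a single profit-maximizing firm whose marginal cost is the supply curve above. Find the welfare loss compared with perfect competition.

Competitive equilibrium: 107 − 6Q = 73 + 7Q → Q* = 2.6154, P* = 91.3077.
Marginal revenue: MR = 107 − 12Q. Set MR = MC: 107 − 12Q = 73 + 7Q → Q_m = 1.7895.
Price P_m = 107 − 6·1.7895 = 96.263; MC(Q_m) = 73 + 7·1.7895 = 85.5265.
Competitive Q* = 2.6154, so ΔQ = 0.8259; wedge = 96.263 − 85.5265 = 10.7365.
The triangle = ½ × 0.8259 × 10.7365 = 4.43.

4.43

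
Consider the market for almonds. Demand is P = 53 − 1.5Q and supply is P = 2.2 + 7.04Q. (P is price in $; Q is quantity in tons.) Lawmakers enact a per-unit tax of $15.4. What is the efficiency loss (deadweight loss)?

Competitive equilibrium: 53 − 1.5Q = 2.2 + 7.04Q → Q* = 5.9485, P* = 44.0773.
With the tax, the buyer price exceeds the seller price by 15.4: (53 − 1.5Q) − (2.2 + 7.04Q) = 15.4 → Q' = 4.1452.
ΔQ = 5.9485 − 4.1452 = 1.8033; the wedge equals the tax, 15.4.
DWL = ½ × 1.8033 × 15.4 = $13.89.

$13.89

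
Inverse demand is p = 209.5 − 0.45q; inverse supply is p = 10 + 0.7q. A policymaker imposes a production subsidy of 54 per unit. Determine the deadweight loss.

Competitive equilibrium: 209.5 − 0.45q = 10 + 0.7q → q* = 173.4783, p* = 131.4348.
The subsidy lowers effective supply by 54: p = 0.7q − 44.
New quantity: 209.5 − 0.45q = 0.7q − 44 → q' = 220.4348.
Overproduction Δq = 220.4348 − 173.4783 = 46.9565; wedge = subsidy = 54.
Deadweight loss = ½ × 46.9565 × 54 = 1267.83.

1267.83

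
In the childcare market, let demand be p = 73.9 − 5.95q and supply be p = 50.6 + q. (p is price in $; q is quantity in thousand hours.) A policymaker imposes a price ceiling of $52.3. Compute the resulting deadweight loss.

$9.49 thousand

Competitive equilibrium: 73.9 − 5.95q = 50.6 + q → q* = 3.3525, p* = 53.9525.
At the ceiling p = 52.3, quantity supplied = (52.3 − 50.6)/1 = 1.7.
Willingness to pay at q' = 1.7: 73.9 − 5.95·1.7 = 63.785.
Δq = 3.3525 − 1.7 = 1.6525; wedge = 63.785 − 52.3 = 11.485.
DWL = ½ × 1.6525 × 11.485 = $9.49 thousand.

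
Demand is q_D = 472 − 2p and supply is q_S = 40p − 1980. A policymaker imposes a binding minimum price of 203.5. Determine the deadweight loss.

22112.51

In inverse form: demand p = 236 − 0.5q, supply p = 49.5 + 0.025q.
Competitive equilibrium: 236 − 0.5q = 49.5 + 0.025q → q* = 355.238095, p* = 58.380952.
At the floor p = 203.5, quantity demanded = (236 − 203.5)/0.5 = 65.
Sellers' marginal cost at q' = 65: 49.5 + 0.025·65 = 51.125.
Δq = 355.238095 − 65 = 290.238095; wedge = 203.5 − 51.125 = 152.375.
The triangle = ½ × 290.238095 × 152.375 = 22112.51.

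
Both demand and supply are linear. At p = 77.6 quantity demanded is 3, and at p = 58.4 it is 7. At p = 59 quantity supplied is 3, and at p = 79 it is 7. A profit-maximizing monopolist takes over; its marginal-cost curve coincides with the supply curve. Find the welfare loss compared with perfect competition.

Demand slope = (58.4 − 77.6)/(7 − 3) = −4.8, so p = 92 − 4.8q.
Supply slope = (79 − 59)/(7 − 3) = 5, so p = 44 + 5q.
Competitive equilibrium: 92 − 4.8q = 44 + 5q → q* = 4.898, p* = 68.4898.
Marginal revenue: MR = 92 − 9.6q. Set MR = MC: 92 − 9.6q = 44 + 5q → q_m = 3.2877.
Price p_m = 92 − 4.8·3.2877 = 76.219; MC(q_m) = 44 + 5·3.2877 = 60.4385.
Competitive q* = 4.898, so Δq = 1.6103; wedge = 76.219 − 60.4385 = 15.7805.
Welfare loss = ½ × 1.6103 × 15.7805 = 12.71.

12.71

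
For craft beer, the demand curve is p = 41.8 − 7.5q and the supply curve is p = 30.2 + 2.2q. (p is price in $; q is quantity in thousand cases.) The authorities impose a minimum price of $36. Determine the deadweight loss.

Competitive equilibrium: 41.8 − 7.5q = 30.2 + 2.2q → q* = 1.1959, p* = 32.8309.
At the floor p = 36, quantity demanded = (41.8 − 36)/7.5 = 0.7733.
Sellers' marginal cost at q' = 0.7733: 30.2 + 2.2·0.7733 = 31.9013.
Δq = 1.1959 − 0.7733 = 0.4226; wedge = 36 − 31.9013 = 4.0987.
The triangle = ½ × 0.4226 × 4.0987 = $0.87 thousand.

$0.87 thousand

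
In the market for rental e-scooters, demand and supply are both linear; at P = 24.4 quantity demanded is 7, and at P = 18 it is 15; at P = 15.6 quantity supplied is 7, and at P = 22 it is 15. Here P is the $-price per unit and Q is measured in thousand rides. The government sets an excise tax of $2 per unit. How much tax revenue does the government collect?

$22.50 thousand

Demand slope = (18 − 24.4)/(15 − 7) = −0.8, so P = 30 − 0.8Q.
Supply slope = (22 − 15.6)/(15 − 7) = 0.8, so P = 10 + 0.8Q.
Competitive equilibrium: 30 − 0.8Q = 10 + 0.8Q → Q* = 12.5, P* = 20.
With the tax, the buyer price exceeds the seller price by 2: (30 − 0.8Q) − (10 + 0.8Q) = 2 → Q' = 11.25.
Tax revenue = 2 × 11.25 = $22.50 thousand.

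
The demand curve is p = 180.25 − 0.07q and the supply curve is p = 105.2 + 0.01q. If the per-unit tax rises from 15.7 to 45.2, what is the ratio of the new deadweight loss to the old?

Competitive equilibrium: 180.25 − 0.07q = 105.2 + 0.01q → q* = 938.125, p* = 114.5813.
For a per-unit tax t: Δq = t/0.08, so DWL = ½·t·(t/0.08) = t²/0.16.
At t = 15.7: DWL = 1540.5625. At t = 45.2: DWL = 12769.
Ratio = (45.2/15.7)² = 8.289.

8.289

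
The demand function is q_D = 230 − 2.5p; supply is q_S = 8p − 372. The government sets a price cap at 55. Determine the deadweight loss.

In inverse form: demand p = 92 − 0.4q, supply p = 46.5 + 0.125q.
Competitive equilibrium: 92 − 0.4q = 46.5 + 0.125q → q* = 86.6667, p* = 57.3333.
At the ceiling p = 55, quantity supplied = (55 − 46.5)/0.125 = 68.
Willingness to pay at q' = 68: 92 − 0.4·68 = 64.8.
Δq = 86.6667 − 68 = 18.6667; wedge = 64.8 − 55 = 9.8.
Welfare loss = ½ × 18.6667 × 9.8 = 91.47.

91.47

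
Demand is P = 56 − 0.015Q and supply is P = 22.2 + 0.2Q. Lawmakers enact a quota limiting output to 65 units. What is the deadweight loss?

Competitive equilibrium: 56 − 0.015Q = 22.2 + 0.2Q → Q* = 157.2093, P* = 53.6419.
At Q = 65: demand price = 56 − 0.015·65 = 55.025; supply price = 22.2 + 0.2·65 = 35.2.
ΔQ = 157.2093 − 65 = 92.2093; wedge = 55.025 − 35.2 = 19.825.
The triangle = ½ × 92.2093 × 19.825 = 914.02.

914.02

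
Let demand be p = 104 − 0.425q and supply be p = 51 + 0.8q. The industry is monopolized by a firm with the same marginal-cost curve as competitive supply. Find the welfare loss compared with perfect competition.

Competitive equilibrium: 104 − 0.425q = 51 + 0.8q → q* = 43.2653, p* = 85.6122.
Marginal revenue: MR = 104 − 0.85q. Set MR = MC: 104 − 0.85q = 51 + 0.8q → q_m = 32.1212.
Price p_m = 104 − 0.425·32.1212 = 90.3485; MC(q_m) = 51 + 0.8·32.1212 = 76.697.
Competitive q* = 43.2653, so Δq = 11.1441; wedge = 90.3485 − 76.697 = 13.6515.
Deadweight loss = ½ × 11.1441 × 13.6515 = 76.07.

76.07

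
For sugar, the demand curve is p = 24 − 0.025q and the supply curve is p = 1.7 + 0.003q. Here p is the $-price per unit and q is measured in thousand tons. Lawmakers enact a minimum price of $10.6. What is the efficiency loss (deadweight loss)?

Competitive equilibrium: 24 − 0.025q = 1.7 + 0.003q → q* = 796.4286, p* = 4.0893.
At the floor p = 10.6, quantity demanded = (24 − 10.6)/0.025 = 536.
Sellers' marginal cost at q' = 536: 1.7 + 0.003·536 = 3.308.
Δq = 796.4286 − 536 = 260.4286; wedge = 10.6 − 3.308 = 7.292.
The triangle = ½ × 260.4286 × 7.292 = $949.52 thousand.

$949.52 thousand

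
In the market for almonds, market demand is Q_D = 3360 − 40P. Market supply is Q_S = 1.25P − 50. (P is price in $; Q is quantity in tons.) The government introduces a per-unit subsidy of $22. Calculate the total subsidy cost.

In inverse form: demand P = 84 − 0.025Q, supply P = 40 + 0.8Q.
Competitive equilibrium: 84 − 0.025Q = 40 + 0.8Q → Q* = 53.3333, P* = 82.6667.
The subsidy lowers effective supply by 22: P = 18 + 0.8Q.
New quantity: 84 − 0.025Q = 18 + 0.8Q → Q' = 80.
Total subsidy cost = 22 × 80 = $1760.

$1760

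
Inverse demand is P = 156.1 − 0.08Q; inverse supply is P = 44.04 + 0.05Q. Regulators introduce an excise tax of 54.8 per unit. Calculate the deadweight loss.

Competitive equilibrium: 156.1 − 0.08Q = 44.04 + 0.05Q → Q* = 862, P* = 87.14.
With the tax, the buyer price exceeds the seller price by 54.8: (156.1 − 0.08Q) − (44.04 + 0.05Q) = 54.8 → Q' = 440.4615.
ΔQ = 862 − 440.4615 = 421.5385; the wedge equals the tax, 54.8.
Welfare loss = ½ × 421.5385 × 54.8 = 11550.15.

11550.15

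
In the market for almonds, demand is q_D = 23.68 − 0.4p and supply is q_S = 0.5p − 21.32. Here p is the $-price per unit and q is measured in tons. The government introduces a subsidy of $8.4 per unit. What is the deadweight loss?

$7.84

In inverse form: demand p = 59.2 − 2.5q, supply p = 42.64 + 2q.
Competitive equilibrium: 59.2 − 2.5q = 42.64 + 2q → q* = 3.68, p* = 50.
The subsidy lowers effective supply by 8.4: p = 34.24 + 2q.
New quantity: 59.2 − 2.5q = 34.24 + 2q → q' = 5.5467.
Overproduction Δq = 5.5467 − 3.68 = 1.8667; wedge = subsidy = 8.4.
Deadweight loss = ½ × 1.8667 × 8.4 = $7.84.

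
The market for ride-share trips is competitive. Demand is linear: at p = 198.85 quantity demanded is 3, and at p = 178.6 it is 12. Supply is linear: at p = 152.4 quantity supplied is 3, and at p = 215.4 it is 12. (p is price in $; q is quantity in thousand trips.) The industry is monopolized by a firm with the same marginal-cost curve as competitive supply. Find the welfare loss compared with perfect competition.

$11.39 thousand

Demand slope = (178.6 − 198.85)/(12 − 3) = −2.25, so p = 205.6 − 2.25q.
Supply slope = (215.4 − 152.4)/(12 − 3) = 7, so p = 131.4 + 7q.
Competitive equilibrium: 205.6 − 2.25q = 131.4 + 7q → q* = 8.0216, p* = 187.5514.
Marginal revenue: MR = 205.6 − 4.5q. Set MR = MC: 205.6 − 4.5q = 131.4 + 7q → q_m = 6.4522.
Price p_m = 205.6 − 2.25·6.4522 = 191.0826; MC(q_m) = 131.4 + 7·6.4522 = 176.5654.
Competitive q* = 8.0216, so Δq = 1.5694; wedge = 191.0826 − 176.5654 = 14.5172.
Deadweight loss = ½ × 1.5694 × 14.5172 = $11.39 thousand.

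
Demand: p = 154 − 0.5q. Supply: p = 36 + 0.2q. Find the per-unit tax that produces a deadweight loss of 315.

21

Competitive equilibrium: 154 − 0.5q = 36 + 0.2q → q* = 168.5714, p* = 69.7143.
A tax t gives Δq = t/0.7 and wedge t, so DWL = t²/1.4.
t²/1.4 = 315 → t² = 441 → t = 21.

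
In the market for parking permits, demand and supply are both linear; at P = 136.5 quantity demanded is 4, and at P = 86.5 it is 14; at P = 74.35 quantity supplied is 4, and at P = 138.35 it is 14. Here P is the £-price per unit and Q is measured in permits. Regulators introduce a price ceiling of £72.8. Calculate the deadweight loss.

£184.80

Demand slope = (86.5 − 136.5)/(14 − 4) = −5, so P = 156.5 − 5Q.
Supply slope = (138.35 − 74.35)/(14 − 4) = 6.4, so P = 48.75 + 6.4Q.
Competitive equilibrium: 156.5 − 5Q = 48.75 + 6.4Q → Q* = 9.4518, P* = 109.2412.
At the ceiling P = 72.8, quantity supplied = (72.8 − 48.75)/6.4 = 3.7578.
Willingness to pay at Q' = 3.7578: 156.5 − 5·3.7578 = 137.711.
ΔQ = 9.4518 − 3.7578 = 5.694; wedge = 137.711 − 72.8 = 64.911.
Welfare loss = ½ × 5.694 × 64.911 = £184.80.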